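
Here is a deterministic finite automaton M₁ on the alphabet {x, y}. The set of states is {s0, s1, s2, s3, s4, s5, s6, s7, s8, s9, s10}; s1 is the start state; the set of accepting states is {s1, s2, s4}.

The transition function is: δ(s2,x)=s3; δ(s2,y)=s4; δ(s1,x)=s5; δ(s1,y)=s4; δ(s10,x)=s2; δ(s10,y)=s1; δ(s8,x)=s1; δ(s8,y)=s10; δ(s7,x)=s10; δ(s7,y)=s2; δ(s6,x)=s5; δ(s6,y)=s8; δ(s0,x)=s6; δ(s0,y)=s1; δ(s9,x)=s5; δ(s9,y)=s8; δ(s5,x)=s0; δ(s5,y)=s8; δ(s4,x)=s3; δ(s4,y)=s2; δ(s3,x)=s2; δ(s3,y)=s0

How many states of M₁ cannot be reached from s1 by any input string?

No path from s1 leads to s7, s9; the other 9 states are all reachable.

2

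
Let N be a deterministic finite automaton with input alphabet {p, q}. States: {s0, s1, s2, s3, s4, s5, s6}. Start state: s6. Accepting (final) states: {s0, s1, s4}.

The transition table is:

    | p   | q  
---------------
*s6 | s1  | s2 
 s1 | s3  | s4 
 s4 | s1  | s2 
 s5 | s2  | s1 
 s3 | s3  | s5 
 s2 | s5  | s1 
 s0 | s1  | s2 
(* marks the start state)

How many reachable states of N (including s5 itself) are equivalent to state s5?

First remove the unreachable states {s0}; 6 states remain.
P0 = {s1,s4} | {s2,s3,s5,s6}.
Split {s1,s4} by δ(·,p) → {s1} and {s4}.
Refine {s2,s3,s5,s6} on symbol p: members go to different blocks, giving {s2,s3,s5} and {s6}.
Split {s2,s3,s5} by δ(·,q) → {s2,s5} and {s3}.
No further refinement is possible. Final partition (5 blocks): {s1} | {s2,s5} | {s4} | {s6} | {s3}.
State s5 belongs to the block {s2,s5}, which has 2 states.

2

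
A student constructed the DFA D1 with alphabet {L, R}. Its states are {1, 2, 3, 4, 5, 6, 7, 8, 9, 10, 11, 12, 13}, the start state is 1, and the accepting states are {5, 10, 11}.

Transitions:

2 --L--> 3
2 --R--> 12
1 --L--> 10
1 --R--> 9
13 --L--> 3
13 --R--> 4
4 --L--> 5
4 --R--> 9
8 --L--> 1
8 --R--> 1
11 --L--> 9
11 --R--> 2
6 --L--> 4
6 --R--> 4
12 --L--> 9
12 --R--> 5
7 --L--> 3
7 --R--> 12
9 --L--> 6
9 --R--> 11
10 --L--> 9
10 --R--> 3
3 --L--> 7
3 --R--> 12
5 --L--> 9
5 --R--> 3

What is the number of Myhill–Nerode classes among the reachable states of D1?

6

Reachable states from the start: {1,2,3,4,5,6,7,9,10,11,12}. Unreachable: {8,13} — drop them.
Initial partition by acceptance: {5,10,11} | {1,2,3,4,6,7,9,12}.
Refine {1,2,3,4,6,7,9,12} on symbol L: members go to different blocks, giving {2,3,6,7,9,12} and {1,4}.
Split {2,3,6,7,9,12} by δ(·,L) → {2,3,7,9,12} and {6}.
On input L, block {2,3,7,9,12} splits into {2,3,7,12} and {9}.
On input L, block {2,3,7,12} splits into {2,3,7} and {12}.
No further refinement is possible. Final partition (6 blocks): {5,10,11} | {2,3,7} | {1,4} | {6} | {9} | {12}.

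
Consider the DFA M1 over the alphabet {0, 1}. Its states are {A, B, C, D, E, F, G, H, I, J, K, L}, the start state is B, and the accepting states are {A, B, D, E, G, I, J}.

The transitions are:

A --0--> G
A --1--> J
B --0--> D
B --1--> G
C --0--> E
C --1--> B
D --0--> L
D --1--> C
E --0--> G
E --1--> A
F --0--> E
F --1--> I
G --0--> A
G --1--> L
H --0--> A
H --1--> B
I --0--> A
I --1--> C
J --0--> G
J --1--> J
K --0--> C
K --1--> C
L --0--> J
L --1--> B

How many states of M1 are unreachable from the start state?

4

BFS from B reaches {A, B, C, D, E, G, J, L}; the 4 state(s) F, H, I, K are never visited.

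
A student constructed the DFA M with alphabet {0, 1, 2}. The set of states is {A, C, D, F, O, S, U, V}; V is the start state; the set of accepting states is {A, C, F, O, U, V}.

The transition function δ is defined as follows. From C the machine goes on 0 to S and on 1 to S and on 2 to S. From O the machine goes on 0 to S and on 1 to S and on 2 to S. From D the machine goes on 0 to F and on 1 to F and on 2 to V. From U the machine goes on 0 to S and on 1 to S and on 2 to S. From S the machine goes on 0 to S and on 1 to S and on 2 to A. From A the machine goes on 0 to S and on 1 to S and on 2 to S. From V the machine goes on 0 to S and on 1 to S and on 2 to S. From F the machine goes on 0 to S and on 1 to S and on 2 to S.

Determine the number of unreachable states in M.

No path from V leads to C, D, F, O, U; the other 3 states are all reachable.

5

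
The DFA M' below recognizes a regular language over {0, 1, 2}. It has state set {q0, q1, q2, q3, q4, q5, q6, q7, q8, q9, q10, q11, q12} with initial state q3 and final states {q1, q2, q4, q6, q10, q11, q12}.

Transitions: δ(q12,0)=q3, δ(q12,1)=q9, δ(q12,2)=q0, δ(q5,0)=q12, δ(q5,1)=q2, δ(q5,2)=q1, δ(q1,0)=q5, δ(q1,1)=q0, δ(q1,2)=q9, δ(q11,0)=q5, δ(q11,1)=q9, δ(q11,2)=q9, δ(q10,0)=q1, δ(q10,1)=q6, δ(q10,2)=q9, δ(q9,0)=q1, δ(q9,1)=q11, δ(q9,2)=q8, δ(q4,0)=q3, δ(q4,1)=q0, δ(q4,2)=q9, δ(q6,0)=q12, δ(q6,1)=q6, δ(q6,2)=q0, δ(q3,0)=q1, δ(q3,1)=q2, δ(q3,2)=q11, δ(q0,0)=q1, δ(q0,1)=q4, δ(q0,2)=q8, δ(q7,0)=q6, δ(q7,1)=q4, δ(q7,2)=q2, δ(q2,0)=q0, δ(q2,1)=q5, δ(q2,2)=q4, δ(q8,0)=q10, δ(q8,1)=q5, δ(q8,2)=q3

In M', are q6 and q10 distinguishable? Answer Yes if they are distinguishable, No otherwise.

Reachable states from the start: {q0,q1,q2,q3,q4,q5,q6,q8,q9,q10,q11,q12}. Unreachable: {q7} — drop them.
Initial partition by acceptance: {q1,q2,q4,q6,q10,q11,q12} | {q0,q3,q5,q8,q9}.
Refine {q1,q2,q4,q6,q10,q11,q12} on symbol 0: members go to different blocks, giving {q1,q2,q4,q11,q12} and {q6,q10}.
Split {q1,q2,q4,q11,q12} by δ(·,2) → {q1,q4,q11,q12} and {q2}.
Split {q0,q3,q5,q8,q9} by δ(·,0) → {q0,q3,q5,q9} and {q8}.
Split {q0,q3,q5,q9} by δ(·,1) → {q0,q9} and {q3,q5}.
The partition is now stable with 6 blocks: {q1,q4,q11,q12} | {q0,q9} | {q6,q10} | {q2} | {q8} | {q3,q5}.
q6 and q10 lie in the same block of the stable partition, so they are equivalent — no string distinguishes them.

No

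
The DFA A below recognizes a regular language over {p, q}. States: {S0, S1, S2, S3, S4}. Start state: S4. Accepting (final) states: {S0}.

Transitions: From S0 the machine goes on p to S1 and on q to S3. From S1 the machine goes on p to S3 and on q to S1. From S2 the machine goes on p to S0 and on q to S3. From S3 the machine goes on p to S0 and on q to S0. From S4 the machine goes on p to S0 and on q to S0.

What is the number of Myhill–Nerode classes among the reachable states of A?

Reachable states from the start: {S0,S1,S3,S4}. Unreachable: {S2} — drop them.
P0 = {S0} | {S1,S3,S4}.
Split {S1,S3,S4} by δ(·,p) → {S3,S4} and {S1}.
Stable partition: {S0} | {S3,S4} | {S1} — 3 equivalence classes.

3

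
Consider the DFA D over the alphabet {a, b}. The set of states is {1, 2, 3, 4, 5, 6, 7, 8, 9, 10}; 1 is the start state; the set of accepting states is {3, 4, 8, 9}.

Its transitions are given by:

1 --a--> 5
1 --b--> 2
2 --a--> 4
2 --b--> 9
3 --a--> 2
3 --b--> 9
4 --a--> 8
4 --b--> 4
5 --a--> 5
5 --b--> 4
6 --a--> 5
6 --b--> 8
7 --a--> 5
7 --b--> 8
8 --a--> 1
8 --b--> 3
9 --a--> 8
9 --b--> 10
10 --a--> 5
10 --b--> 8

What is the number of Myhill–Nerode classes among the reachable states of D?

First remove the unreachable states {6,7}; 8 states remain.
Initial partition by acceptance: {3,4,8,9} | {1,2,5,10}.
Refine {3,4,8,9} on symbol a: members go to different blocks, giving {3,8} and {4,9}.
On input b, block {3,8} splits into {3} and {8}.
Refine {1,2,5,10} on symbol a: members go to different blocks, giving {1,5,10} and {2}.
Split {1,5,10} by δ(·,b) → {1} and {5} and {10}.
Split {4,9} by δ(·,b) → {4} and {9}.
No further refinement is possible. Final partition (8 blocks): {3} | {1} | {4} | {8} | {2} | {5} | {10} | {9}.

8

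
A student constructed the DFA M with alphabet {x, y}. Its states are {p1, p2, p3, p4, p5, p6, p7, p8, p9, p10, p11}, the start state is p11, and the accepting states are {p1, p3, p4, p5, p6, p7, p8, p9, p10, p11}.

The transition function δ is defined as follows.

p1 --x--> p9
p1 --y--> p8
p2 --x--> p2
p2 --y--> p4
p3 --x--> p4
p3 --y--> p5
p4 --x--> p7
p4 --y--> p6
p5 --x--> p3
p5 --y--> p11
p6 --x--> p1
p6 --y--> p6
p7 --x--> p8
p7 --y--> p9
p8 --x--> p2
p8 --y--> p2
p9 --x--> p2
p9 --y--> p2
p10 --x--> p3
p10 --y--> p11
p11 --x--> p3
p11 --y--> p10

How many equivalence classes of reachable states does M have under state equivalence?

6

Every state is reachable, so we keep all 11.
P0 = {p1,p3,p4,p5,p6,p7,p8,p9,p10,p11} | {p2}.
Refine {p1,p3,p4,p5,p6,p7,p8,p9,p10,p11} on symbol x: members go to different blocks, giving {p1,p3,p4,p5,p6,p7,p10,p11} and {p8,p9}.
Refine {p1,p3,p4,p5,p6,p7,p10,p11} on symbol x: members go to different blocks, giving {p3,p4,p5,p6,p10,p11} and {p1,p7}.
On input x, block {p3,p4,p5,p6,p10,p11} splits into {p3,p5,p10,p11} and {p4,p6}.
On input x, block {p3,p5,p10,p11} splits into {p5,p10,p11} and {p3}.
Stable partition: {p5,p10,p11} | {p2} | {p8,p9} | {p1,p7} | {p4,p6} | {p3} — 6 equivalence classes.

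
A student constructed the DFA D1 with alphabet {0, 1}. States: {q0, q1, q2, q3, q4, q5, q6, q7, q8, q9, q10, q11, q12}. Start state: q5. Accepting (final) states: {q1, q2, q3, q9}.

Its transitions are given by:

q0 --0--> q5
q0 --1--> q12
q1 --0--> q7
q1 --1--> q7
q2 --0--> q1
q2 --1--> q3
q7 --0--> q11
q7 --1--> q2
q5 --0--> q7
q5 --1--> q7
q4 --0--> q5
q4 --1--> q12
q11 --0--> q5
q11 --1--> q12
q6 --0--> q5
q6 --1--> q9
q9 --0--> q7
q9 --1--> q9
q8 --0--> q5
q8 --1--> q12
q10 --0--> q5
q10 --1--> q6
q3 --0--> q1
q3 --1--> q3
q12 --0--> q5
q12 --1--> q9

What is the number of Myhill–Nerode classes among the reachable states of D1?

States {q0,q4,q6,q8,q10} cannot be reached from the start state, so discard them.
Initial partition by acceptance: {q1,q2,q3,q9} | {q5,q7,q11,q12}.
Refine {q1,q2,q3,q9} on symbol 0: members go to different blocks, giving {q1,q9} and {q2,q3}.
Split {q1,q9} by δ(·,1) → {q1} and {q9}.
On input 1, block {q5,q7,q11,q12} splits into {q5,q11} and {q7} and {q12}.
Split {q5,q11} by δ(·,0) → {q5} and {q11}.
The partition is now stable with 7 blocks: {q1} | {q5} | {q2,q3} | {q9} | {q7} | {q12} | {q11}.

7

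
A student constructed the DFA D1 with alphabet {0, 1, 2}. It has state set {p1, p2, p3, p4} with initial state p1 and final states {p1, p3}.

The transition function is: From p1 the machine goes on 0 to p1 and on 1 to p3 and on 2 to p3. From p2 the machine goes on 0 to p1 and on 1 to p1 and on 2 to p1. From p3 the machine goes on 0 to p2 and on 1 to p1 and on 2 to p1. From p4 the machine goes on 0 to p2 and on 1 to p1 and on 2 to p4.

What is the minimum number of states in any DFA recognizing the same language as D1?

States {p4} cannot be reached from the start state, so discard them.
Start with accepting vs non-accepting: {p1,p3} | {p2}.
Split {p1,p3} by δ(·,0) → {p1} and {p3}.
Stable partition: {p1} | {p2} | {p3} — 3 equivalence classes.

3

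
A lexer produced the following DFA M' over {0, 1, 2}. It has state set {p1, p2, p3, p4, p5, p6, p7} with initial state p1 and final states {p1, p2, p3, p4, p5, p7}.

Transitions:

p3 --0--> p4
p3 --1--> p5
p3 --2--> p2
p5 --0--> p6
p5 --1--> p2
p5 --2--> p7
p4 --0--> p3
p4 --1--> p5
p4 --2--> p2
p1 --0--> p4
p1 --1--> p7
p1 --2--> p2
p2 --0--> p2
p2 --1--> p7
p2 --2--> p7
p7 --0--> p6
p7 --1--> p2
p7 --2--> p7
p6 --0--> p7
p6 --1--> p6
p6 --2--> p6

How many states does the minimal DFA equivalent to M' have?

4

All states are reachable from the start state.
Start with accepting vs non-accepting: {p1,p2,p3,p4,p5,p7} | {p6}.
Refine {p1,p2,p3,p4,p5,p7} on symbol 0: members go to different blocks, giving {p1,p2,p3,p4} and {p5,p7}.
On input 2, block {p1,p2,p3,p4} splits into {p1,p3,p4} and {p2}.
No further refinement is possible. Final partition (4 blocks): {p1,p3,p4} | {p6} | {p5,p7} | {p2}.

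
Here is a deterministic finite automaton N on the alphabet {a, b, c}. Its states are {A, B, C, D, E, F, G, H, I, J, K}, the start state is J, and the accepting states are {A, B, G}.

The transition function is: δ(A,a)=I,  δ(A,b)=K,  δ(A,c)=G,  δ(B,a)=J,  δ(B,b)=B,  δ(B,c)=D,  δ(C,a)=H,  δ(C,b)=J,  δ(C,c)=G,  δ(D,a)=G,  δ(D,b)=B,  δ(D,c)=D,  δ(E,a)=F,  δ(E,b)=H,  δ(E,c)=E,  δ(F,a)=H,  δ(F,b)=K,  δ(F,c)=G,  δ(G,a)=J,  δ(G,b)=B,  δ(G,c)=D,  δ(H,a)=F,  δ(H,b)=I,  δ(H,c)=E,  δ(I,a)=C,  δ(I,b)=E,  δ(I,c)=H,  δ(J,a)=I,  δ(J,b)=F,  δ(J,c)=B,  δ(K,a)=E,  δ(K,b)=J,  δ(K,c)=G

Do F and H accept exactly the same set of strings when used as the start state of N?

No

Reachable states from the start: {B,C,D,E,F,G,H,I,J,K}. Unreachable: {A} — drop them.
Initial partition by acceptance: {B,G} | {C,D,E,F,H,I,J,K}.
Split {C,D,E,F,H,I,J,K} by δ(·,a) → {C,E,F,H,I,J,K} and {D}.
On input c, block {C,E,F,H,I,J,K} splits into {C,F,J,K} and {E,H,I}.
The partition is now stable with 4 blocks: {B,G} | {C,F,J,K} | {D} | {E,H,I}.
F and H end up in different blocks, so they are distinguishable. For instance, the string 'c' is accepted from only F.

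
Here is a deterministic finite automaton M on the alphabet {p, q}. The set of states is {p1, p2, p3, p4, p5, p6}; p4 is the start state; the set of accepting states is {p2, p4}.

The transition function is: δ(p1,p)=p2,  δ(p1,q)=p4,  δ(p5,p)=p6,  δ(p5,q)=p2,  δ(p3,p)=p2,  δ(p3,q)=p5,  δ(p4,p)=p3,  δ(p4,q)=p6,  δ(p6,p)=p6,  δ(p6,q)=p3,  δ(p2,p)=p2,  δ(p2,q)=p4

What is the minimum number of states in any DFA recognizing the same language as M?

States {p1} cannot be reached from the start state, so discard them.
Start with accepting vs non-accepting: {p2,p4} | {p3,p5,p6}.
On input p, block {p2,p4} splits into {p2} and {p4}.
Split {p3,p5,p6} by δ(·,p) → {p5,p6} and {p3}.
Split {p5,p6} by δ(·,q) → {p5} and {p6}.
Stable partition: {p2} | {p5} | {p4} | {p3} | {p6} — 5 equivalence classes.

5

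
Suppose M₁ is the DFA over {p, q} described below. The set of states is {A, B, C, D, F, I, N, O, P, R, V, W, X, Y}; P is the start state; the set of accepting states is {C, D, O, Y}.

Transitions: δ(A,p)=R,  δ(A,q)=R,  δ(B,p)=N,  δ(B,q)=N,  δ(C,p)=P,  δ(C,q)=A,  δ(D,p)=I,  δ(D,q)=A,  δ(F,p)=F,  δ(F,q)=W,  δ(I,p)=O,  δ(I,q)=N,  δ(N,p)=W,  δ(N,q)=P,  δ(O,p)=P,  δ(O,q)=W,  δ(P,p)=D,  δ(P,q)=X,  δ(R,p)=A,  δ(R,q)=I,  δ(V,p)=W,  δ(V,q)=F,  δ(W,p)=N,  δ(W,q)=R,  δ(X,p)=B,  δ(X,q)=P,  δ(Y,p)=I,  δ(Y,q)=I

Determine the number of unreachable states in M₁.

No path from P leads to C, F, V, Y; the other 10 states are all reachable.

4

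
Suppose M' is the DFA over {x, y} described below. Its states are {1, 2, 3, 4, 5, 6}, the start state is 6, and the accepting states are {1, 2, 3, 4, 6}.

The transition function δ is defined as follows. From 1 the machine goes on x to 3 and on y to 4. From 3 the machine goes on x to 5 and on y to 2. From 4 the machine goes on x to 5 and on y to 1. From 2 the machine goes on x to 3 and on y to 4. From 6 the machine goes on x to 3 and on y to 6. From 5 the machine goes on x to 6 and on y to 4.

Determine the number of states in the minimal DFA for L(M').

All states are reachable from the start state.
Initial partition by acceptance: {1,2,3,4,6} | {5}.
Split {1,2,3,4,6} by δ(·,x) → {1,2,6} and {3,4}.
Refine {1,2,6} on symbol y: members go to different blocks, giving {1,2} and {6}.
The partition is now stable with 4 blocks: {1,2} | {5} | {3,4} | {6}.

4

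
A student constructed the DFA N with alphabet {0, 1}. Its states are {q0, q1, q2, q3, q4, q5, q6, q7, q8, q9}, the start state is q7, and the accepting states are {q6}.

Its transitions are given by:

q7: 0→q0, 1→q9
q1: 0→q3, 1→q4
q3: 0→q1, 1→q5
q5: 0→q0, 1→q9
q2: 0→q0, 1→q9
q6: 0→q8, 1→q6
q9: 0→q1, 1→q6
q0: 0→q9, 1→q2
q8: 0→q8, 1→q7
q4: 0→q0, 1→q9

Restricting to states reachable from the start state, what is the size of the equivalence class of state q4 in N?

Every state is reachable, so we keep all 10.
Initial partition by acceptance: {q6} | {q0,q1,q2,q3,q4,q5,q7,q8,q9}.
Split {q0,q1,q2,q3,q4,q5,q7,q8,q9} by δ(·,1) → {q0,q1,q2,q3,q4,q5,q7,q8} and {q9}.
Split {q0,q1,q2,q3,q4,q5,q7,q8} by δ(·,0) → {q1,q2,q3,q4,q5,q7,q8} and {q0}.
Split {q1,q2,q3,q4,q5,q7,q8} by δ(·,0) → {q2,q4,q5,q7} and {q1,q3,q8}.
No further refinement is possible. Final partition (5 blocks): {q6} | {q2,q4,q5,q7} | {q9} | {q0} | {q1,q3,q8}.
The equivalence class containing q4 is {q2,q4,q5,q7}, of size 4.

4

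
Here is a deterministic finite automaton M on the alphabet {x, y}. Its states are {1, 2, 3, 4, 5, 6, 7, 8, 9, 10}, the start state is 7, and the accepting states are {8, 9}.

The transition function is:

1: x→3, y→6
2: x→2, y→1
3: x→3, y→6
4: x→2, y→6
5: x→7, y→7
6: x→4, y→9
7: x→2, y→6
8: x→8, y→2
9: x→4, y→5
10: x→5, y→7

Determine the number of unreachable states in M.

No path from 7 leads to 8, 10; the other 8 states are all reachable.

2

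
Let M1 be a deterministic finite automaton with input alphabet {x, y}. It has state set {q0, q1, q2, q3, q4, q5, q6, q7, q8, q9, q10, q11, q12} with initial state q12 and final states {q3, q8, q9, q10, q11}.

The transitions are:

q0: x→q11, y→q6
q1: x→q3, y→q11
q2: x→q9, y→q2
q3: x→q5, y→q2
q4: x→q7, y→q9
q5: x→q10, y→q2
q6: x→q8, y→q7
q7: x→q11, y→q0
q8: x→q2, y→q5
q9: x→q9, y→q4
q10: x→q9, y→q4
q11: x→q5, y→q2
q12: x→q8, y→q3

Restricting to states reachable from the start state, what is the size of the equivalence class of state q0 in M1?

First remove the unreachable states {q1}; 12 states remain.
P0 = {q3,q8,q9,q10,q11} | {q0,q2,q4,q5,q6,q7,q12}.
On input x, block {q3,q8,q9,q10,q11} splits into {q3,q8,q11} and {q9,q10}.
On input x, block {q0,q2,q4,q5,q6,q7,q12} splits into {q0,q6,q7,q12} and {q2,q5} and {q4}.
Refine {q0,q6,q7,q12} on symbol y: members go to different blocks, giving {q0,q6,q7} and {q12}.
The partition is now stable with 6 blocks: {q3,q8,q11} | {q0,q6,q7} | {q9,q10} | {q2,q5} | {q4} | {q12}.
The equivalence class containing q0 is {q0,q6,q7}, of size 3.

3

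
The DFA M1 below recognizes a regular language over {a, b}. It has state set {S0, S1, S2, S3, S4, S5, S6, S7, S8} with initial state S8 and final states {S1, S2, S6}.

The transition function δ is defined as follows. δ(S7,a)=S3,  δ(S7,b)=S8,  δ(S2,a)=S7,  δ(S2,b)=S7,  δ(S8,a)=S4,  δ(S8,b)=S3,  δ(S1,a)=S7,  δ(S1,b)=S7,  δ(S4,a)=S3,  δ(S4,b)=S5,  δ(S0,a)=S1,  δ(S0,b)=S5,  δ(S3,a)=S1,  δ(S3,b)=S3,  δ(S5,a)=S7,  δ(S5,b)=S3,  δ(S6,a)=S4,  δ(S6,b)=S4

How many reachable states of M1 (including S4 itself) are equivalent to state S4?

2

States {S0,S2,S6} cannot be reached from the start state, so discard them.
P0 = {S1} | {S3,S4,S5,S7,S8}.
Split {S3,S4,S5,S7,S8} by δ(·,a) → {S4,S5,S7,S8} and {S3}.
On input a, block {S4,S5,S7,S8} splits into {S4,S7} and {S5,S8}.
No further refinement is possible. Final partition (4 blocks): {S1} | {S4,S7} | {S3} | {S5,S8}.
State S4 belongs to the block {S4,S7}, which has 2 states.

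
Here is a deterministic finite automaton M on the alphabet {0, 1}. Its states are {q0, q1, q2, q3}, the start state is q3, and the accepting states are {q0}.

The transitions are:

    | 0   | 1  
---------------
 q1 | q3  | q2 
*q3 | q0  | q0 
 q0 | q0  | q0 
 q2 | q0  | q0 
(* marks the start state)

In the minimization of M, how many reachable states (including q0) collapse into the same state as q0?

States {q1,q2} cannot be reached from the start state, so discard them.
Start with accepting vs non-accepting: {q0} | {q3}.
The partition is now stable with 2 blocks: {q0} | {q3}.
The equivalence class containing q0 is {q0}, of size 1.

1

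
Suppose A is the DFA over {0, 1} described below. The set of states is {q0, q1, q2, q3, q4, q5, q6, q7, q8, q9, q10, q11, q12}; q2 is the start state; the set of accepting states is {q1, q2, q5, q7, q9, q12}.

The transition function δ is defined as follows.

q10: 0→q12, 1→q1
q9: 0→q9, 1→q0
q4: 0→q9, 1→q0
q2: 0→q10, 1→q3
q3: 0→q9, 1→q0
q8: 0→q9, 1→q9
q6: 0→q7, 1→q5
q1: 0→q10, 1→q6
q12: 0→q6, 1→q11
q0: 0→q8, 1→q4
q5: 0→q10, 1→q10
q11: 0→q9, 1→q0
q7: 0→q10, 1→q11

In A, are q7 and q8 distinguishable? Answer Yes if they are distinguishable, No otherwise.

Initial partition by acceptance: {q1,q2,q5,q7,q9,q12} | {q0,q3,q4,q6,q8,q10,q11}.
Split {q1,q2,q5,q7,q9,q12} by δ(·,0) → {q1,q2,q5,q7,q12} and {q9}.
Split {q0,q3,q4,q6,q8,q10,q11} by δ(·,0) → {q3,q4,q8,q11} and {q6,q10} and {q0}.
Refine {q1,q2,q5,q7,q12} on symbol 1: members go to different blocks, giving {q2,q7,q12} and {q1,q5}.
Split {q3,q4,q8,q11} by δ(·,1) → {q3,q4,q11} and {q8}.
No further refinement is possible. Final partition (7 blocks): {q2,q7,q12} | {q3,q4,q11} | {q9} | {q6,q10} | {q0} | {q1,q5} | {q8}.
q7 and q8 end up in different blocks, so they are distinguishable. For instance, the string 'ε' is accepted from only q7.

Yes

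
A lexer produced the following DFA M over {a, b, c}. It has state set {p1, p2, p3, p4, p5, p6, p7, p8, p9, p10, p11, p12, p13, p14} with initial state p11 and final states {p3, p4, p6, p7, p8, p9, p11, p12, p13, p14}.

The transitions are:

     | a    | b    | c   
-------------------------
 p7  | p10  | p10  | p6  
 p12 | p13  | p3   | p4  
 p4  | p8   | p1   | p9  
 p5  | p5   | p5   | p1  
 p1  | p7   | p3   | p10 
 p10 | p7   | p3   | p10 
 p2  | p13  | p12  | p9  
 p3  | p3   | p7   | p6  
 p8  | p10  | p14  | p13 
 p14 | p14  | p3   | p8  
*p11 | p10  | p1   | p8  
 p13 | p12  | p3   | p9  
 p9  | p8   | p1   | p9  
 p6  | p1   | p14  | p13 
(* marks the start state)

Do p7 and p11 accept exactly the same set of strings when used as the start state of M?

States {p2,p5} cannot be reached from the start state, so discard them.
Initial partition by acceptance: {p3,p4,p6,p7,p8,p9,p11,p12,p13,p14} | {p1,p10}.
Refine {p3,p4,p6,p7,p8,p9,p11,p12,p13,p14} on symbol a: members go to different blocks, giving {p3,p4,p9,p12,p13,p14} and {p6,p7,p8,p11}.
Split {p3,p4,p9,p12,p13,p14} by δ(·,a) → {p3,p12,p13,p14} and {p4,p9}.
Split {p3,p12,p13,p14} by δ(·,b) → {p12,p13,p14} and {p3}.
Split {p12,p13,p14} by δ(·,c) → {p12,p13} and {p14}.
Refine {p6,p7,p8,p11} on symbol b: members go to different blocks, giving {p6,p8} and {p7,p11}.
No further refinement is possible. Final partition (7 blocks): {p12,p13} | {p1,p10} | {p6,p8} | {p4,p9} | {p3} | {p14} | {p7,p11}.
p7 and p11 lie in the same block of the stable partition, so they are equivalent — no string distinguishes them.

Yes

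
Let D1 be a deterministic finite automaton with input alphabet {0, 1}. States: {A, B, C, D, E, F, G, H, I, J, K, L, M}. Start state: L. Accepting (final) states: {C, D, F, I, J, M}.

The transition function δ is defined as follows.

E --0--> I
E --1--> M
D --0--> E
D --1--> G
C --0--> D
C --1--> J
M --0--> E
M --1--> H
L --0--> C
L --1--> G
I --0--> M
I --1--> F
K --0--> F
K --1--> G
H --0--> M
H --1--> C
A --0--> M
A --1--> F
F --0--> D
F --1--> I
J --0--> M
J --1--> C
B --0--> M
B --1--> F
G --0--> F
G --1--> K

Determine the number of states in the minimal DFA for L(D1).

First remove the unreachable states {A,B}; 11 states remain.
P0 = {C,D,F,I,J,M} | {E,G,H,K,L}.
Refine {C,D,F,I,J,M} on symbol 0: members go to different blocks, giving {C,F,I,J} and {D,M}.
Split {E,G,H,K,L} by δ(·,0) → {E,G,K,L} and {H}.
Refine {E,G,K,L} on symbol 1: members go to different blocks, giving {G,K,L} and {E}.
Refine {D,M} on symbol 1: members go to different blocks, giving {D} and {M}.
On input 0, block {C,F,I,J} splits into {C,F} and {I,J}.
The partition is now stable with 7 blocks: {C,F} | {G,K,L} | {D} | {H} | {E} | {M} | {I,J}.

7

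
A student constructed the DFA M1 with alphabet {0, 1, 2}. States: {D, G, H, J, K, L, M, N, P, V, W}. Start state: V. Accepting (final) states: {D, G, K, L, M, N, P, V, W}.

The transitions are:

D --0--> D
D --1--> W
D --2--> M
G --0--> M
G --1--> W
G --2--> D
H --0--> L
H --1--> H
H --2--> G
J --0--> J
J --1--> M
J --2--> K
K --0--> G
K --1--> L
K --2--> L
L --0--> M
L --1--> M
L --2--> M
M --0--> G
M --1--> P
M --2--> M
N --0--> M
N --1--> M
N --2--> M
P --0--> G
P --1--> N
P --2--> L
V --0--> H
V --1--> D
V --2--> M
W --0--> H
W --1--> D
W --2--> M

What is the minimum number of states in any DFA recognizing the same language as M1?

7

First remove the unreachable states {J,K}; 9 states remain.
Start with accepting vs non-accepting: {D,G,L,M,N,P,V,W} | {H}.
Refine {D,G,L,M,N,P,V,W} on symbol 0: members go to different blocks, giving {D,G,L,M,N,P} and {V,W}.
On input 1, block {D,G,L,M,N,P} splits into {L,M,N,P} and {D,G}.
Split {L,M,N,P} by δ(·,0) → {M,P} and {L,N}.
Split {M,P} by δ(·,1) → {M} and {P}.
Split {D,G} by δ(·,0) → {D} and {G}.
No further refinement is possible. Final partition (7 blocks): {M} | {H} | {V,W} | {D} | {L,N} | {P} | {G}.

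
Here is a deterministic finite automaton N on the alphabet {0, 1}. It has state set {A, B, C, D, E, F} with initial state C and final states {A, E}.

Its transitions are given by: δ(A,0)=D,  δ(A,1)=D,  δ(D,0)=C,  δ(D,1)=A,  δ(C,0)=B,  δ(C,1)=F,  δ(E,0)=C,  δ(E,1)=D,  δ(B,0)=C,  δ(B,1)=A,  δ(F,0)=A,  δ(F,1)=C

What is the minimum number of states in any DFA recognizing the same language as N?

First remove the unreachable states {E}; 5 states remain.
Initial partition by acceptance: {A} | {B,C,D,F}.
On input 0, block {B,C,D,F} splits into {B,C,D} and {F}.
On input 1, block {B,C,D} splits into {B,D} and {C}.
No further refinement is possible. Final partition (4 blocks): {A} | {B,D} | {F} | {C}.

4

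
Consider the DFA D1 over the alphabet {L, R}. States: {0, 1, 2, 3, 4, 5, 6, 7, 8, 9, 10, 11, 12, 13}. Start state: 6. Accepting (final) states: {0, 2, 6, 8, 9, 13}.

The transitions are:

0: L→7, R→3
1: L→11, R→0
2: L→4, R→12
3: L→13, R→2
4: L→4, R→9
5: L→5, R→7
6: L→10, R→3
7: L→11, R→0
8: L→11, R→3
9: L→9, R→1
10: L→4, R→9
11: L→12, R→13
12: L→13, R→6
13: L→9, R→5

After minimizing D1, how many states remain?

First remove the unreachable states {8}; 13 states remain.
P0 = {0,2,6,9,13} | {1,3,4,5,7,10,11,12}.
Refine {0,2,6,9,13} on symbol L: members go to different blocks, giving {0,2,6} and {9,13}.
Split {1,3,4,5,7,10,11,12} by δ(·,L) → {1,4,5,7,10,11} and {3,12}.
Split {1,4,5,7,10,11} by δ(·,L) → {1,4,5,7,10} and {11}.
On input L, block {1,4,5,7,10} splits into {4,5,10} and {1,7}.
On input L, block {0,2,6} splits into {2,6} and {0}.
Refine {4,5,10} on symbol R: members go to different blocks, giving {4,10} and {5}.
On input R, block {9,13} splits into {9} and {13}.
No further refinement is possible. Final partition (9 blocks): {2,6} | {4,10} | {9} | {3,12} | {11} | {1,7} | {0} | {5} | {13}.

9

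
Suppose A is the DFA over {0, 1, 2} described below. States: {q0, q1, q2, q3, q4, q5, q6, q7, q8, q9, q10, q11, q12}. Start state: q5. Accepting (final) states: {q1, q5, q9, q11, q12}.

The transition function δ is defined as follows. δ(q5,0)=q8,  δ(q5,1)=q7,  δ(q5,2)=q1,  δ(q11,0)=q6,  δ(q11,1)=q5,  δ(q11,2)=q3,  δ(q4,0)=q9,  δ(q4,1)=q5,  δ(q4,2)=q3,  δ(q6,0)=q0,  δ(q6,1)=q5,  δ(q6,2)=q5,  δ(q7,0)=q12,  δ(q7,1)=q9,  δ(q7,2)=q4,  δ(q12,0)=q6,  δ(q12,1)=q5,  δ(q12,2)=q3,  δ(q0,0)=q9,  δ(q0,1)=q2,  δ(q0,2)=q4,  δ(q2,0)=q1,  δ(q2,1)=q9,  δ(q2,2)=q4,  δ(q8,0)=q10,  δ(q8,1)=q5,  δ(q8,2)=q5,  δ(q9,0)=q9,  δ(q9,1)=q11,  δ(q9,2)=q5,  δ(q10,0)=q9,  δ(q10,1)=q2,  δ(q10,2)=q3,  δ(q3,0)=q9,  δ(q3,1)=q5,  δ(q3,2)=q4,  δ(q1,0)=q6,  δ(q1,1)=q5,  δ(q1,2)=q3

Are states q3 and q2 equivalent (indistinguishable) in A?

No

All states are reachable from the start state.
Start with accepting vs non-accepting: {q1,q5,q9,q11,q12} | {q0,q2,q3,q4,q6,q7,q8,q10}.
Split {q1,q5,q9,q11,q12} by δ(·,0) → {q1,q5,q11,q12} and {q9}.
Refine {q1,q5,q11,q12} on symbol 1: members go to different blocks, giving {q1,q11,q12} and {q5}.
On input 0, block {q0,q2,q3,q4,q6,q7,q8,q10} splits into {q0,q3,q4,q10} and {q2,q7} and {q6,q8}.
Split {q0,q3,q4,q10} by δ(·,1) → {q0,q10} and {q3,q4}.
The partition is now stable with 7 blocks: {q1,q11,q12} | {q0,q10} | {q9} | {q5} | {q2,q7} | {q6,q8} | {q3,q4}.
q3 and q2 end up in different blocks, so they are distinguishable. For instance, the string '00' is accepted from only q3.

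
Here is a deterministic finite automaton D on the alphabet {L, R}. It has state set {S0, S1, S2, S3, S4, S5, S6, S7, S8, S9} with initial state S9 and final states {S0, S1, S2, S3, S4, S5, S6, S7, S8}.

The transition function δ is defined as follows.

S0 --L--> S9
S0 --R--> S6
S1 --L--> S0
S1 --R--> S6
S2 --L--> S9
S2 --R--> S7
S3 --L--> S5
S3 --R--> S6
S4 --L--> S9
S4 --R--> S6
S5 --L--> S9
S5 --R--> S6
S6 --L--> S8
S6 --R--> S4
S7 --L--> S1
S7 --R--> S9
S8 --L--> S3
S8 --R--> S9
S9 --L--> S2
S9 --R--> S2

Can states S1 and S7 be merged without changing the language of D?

No

All states are reachable from the start state.
P0 = {S0,S1,S2,S3,S4,S5,S6,S7,S8} | {S9}.
Refine {S0,S1,S2,S3,S4,S5,S6,S7,S8} on symbol L: members go to different blocks, giving {S1,S3,S6,S7,S8} and {S0,S2,S4,S5}.
Refine {S1,S3,S6,S7,S8} on symbol L: members go to different blocks, giving {S6,S7,S8} and {S1,S3}.
On input L, block {S6,S7,S8} splits into {S7,S8} and {S6}.
On input R, block {S0,S2,S4,S5} splits into {S0,S4,S5} and {S2}.
The partition is now stable with 6 blocks: {S7,S8} | {S9} | {S0,S4,S5} | {S1,S3} | {S6} | {S2}.
S1 and S7 end up in different blocks, so they are distinguishable. For instance, the string 'R' is accepted from only S1.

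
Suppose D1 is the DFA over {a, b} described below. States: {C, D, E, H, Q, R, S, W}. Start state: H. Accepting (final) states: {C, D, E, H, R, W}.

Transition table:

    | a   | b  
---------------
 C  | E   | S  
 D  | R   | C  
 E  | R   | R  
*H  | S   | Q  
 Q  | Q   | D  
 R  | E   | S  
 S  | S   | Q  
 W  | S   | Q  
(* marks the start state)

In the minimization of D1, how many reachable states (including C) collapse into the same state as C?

States {W} cannot be reached from the start state, so discard them.
Start with accepting vs non-accepting: {C,D,E,H,R} | {Q,S}.
On input a, block {C,D,E,H,R} splits into {C,D,E,R} and {H}.
Refine {C,D,E,R} on symbol b: members go to different blocks, giving {D,E} and {C,R}.
On input b, block {Q,S} splits into {S} and {Q}.
No further refinement is possible. Final partition (5 blocks): {D,E} | {S} | {H} | {C,R} | {Q}.
The equivalence class containing C is {C,R}, of size 2.

2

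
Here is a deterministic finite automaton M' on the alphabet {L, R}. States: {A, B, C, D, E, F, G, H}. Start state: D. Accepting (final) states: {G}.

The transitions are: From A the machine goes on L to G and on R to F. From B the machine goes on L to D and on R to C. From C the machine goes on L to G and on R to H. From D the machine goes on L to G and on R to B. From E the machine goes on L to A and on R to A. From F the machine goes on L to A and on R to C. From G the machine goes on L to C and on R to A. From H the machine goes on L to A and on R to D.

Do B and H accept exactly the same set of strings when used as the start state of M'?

Reachable states from the start: {A,B,C,D,F,G,H}. Unreachable: {E} — drop them.
Start with accepting vs non-accepting: {G} | {A,B,C,D,F,H}.
Split {A,B,C,D,F,H} by δ(·,L) → {A,C,D} and {B,F,H}.
Stable partition: {G} | {A,C,D} | {B,F,H} — 3 equivalence classes.
B and H lie in the same block of the stable partition, so they are equivalent — no string distinguishes them.

Yes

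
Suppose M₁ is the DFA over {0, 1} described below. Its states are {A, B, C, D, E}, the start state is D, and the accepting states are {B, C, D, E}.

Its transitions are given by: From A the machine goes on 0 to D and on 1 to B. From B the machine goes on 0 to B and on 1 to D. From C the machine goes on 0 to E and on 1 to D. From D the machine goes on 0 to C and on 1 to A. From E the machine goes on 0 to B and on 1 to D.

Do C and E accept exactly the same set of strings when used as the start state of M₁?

Yes

All states are reachable from the start state.
Start with accepting vs non-accepting: {B,C,D,E} | {A}.
Split {B,C,D,E} by δ(·,1) → {B,C,E} and {D}.
The partition is now stable with 3 blocks: {B,C,E} | {A} | {D}.
C and E lie in the same block of the stable partition, so they are equivalent — no string distinguishes them.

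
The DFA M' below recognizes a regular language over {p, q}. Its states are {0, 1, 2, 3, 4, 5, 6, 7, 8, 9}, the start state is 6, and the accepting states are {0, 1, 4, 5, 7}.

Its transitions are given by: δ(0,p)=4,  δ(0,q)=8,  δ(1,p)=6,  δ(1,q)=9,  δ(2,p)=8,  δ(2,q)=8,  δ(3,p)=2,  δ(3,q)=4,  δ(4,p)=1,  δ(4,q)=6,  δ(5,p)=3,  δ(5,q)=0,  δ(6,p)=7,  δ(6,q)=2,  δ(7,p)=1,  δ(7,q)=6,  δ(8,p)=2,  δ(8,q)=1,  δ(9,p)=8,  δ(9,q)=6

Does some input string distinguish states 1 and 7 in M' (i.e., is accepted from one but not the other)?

First remove the unreachable states {0,3,4,5}; 6 states remain.
Initial partition by acceptance: {1,7} | {2,6,8,9}.
Split {1,7} by δ(·,p) → {1} and {7}.
Refine {2,6,8,9} on symbol p: members go to different blocks, giving {2,8,9} and {6}.
Refine {2,8,9} on symbol q: members go to different blocks, giving {2} and {8} and {9}.
No further refinement is possible. Final partition (6 blocks): {1} | {2} | {7} | {6} | {8} | {9}.
1 and 7 end up in different blocks, so they are distinguishable. For instance, the string 'p' is accepted from only 7.

Yes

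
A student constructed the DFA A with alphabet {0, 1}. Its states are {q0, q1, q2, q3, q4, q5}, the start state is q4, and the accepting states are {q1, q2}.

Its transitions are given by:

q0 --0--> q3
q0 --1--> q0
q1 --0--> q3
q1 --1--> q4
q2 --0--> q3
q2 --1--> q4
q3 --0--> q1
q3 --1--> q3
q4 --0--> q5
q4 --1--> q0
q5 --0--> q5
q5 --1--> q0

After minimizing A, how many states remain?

4

First remove the unreachable states {q2}; 5 states remain.
P0 = {q1} | {q0,q3,q4,q5}.
On input 0, block {q0,q3,q4,q5} splits into {q0,q4,q5} and {q3}.
Refine {q0,q4,q5} on symbol 0: members go to different blocks, giving {q4,q5} and {q0}.
No further refinement is possible. Final partition (4 blocks): {q1} | {q4,q5} | {q3} | {q0}.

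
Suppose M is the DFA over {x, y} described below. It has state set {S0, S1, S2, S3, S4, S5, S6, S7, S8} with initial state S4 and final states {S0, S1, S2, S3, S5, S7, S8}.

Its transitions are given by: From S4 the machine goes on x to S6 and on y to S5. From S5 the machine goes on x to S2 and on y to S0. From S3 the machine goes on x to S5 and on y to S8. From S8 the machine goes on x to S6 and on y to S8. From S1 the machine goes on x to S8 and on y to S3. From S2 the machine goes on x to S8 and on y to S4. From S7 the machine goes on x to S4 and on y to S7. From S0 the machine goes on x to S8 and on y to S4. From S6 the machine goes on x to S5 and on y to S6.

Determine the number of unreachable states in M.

3

Starting at S4 and following transitions, the reachable set is {S0, S2, S4, S5, S6, S8}. That leaves S1, S3, S7 unreachable — 3 in total.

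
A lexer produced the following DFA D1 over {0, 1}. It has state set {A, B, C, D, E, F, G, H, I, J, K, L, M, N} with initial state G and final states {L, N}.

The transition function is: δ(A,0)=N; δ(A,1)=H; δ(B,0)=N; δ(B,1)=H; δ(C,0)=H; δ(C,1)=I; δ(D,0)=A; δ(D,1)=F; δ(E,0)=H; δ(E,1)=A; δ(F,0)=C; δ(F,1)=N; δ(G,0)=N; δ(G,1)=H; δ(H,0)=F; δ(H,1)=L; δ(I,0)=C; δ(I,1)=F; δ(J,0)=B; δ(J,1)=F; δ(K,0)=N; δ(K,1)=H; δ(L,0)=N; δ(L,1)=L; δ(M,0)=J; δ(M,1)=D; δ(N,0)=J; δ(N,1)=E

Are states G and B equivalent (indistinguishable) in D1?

Yes

First remove the unreachable states {D,K,M}; 11 states remain.
Start with accepting vs non-accepting: {L,N} | {A,B,C,E,F,G,H,I,J}.
Refine {L,N} on symbol 0: members go to different blocks, giving {L} and {N}.
Refine {A,B,C,E,F,G,H,I,J} on symbol 0: members go to different blocks, giving {C,E,F,H,I,J} and {A,B,G}.
On input 0, block {C,E,F,H,I,J} splits into {C,E,F,H,I} and {J}.
On input 1, block {C,E,F,H,I} splits into {C,I} and {E} and {F} and {H}.
Refine {C,I} on symbol 0: members go to different blocks, giving {C} and {I}.
The partition is now stable with 9 blocks: {L} | {C} | {N} | {A,B,G} | {J} | {E} | {F} | {H} | {I}.
G and B lie in the same block of the stable partition, so they are equivalent — no string distinguishes them.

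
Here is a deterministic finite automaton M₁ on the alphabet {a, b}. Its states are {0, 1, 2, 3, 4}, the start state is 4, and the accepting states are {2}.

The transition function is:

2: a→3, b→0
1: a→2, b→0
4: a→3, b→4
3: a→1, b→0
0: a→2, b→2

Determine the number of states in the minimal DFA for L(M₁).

5

Start with accepting vs non-accepting: {2} | {0,1,3,4}.
Refine {0,1,3,4} on symbol a: members go to different blocks, giving {0,1} and {3,4}.
On input b, block {0,1} splits into {0} and {1}.
On input a, block {3,4} splits into {3} and {4}.
No further refinement is possible. Final partition (5 blocks): {2} | {0} | {3} | {1} | {4}.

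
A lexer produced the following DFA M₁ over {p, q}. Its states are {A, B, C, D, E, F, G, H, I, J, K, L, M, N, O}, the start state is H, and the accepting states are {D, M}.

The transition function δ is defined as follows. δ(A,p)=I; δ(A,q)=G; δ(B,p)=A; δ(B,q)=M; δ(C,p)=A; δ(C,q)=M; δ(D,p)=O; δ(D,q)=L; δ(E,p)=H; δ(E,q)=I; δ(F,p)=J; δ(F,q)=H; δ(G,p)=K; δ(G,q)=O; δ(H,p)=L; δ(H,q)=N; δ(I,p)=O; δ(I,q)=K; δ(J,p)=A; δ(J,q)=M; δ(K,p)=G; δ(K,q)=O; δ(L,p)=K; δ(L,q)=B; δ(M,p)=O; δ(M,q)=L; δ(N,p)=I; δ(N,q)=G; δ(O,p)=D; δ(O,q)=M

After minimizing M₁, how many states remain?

8

First remove the unreachable states {C,E,F,J}; 11 states remain.
P0 = {D,M} | {A,B,G,H,I,K,L,N,O}.
Refine {A,B,G,H,I,K,L,N,O} on symbol p: members go to different blocks, giving {A,B,G,H,I,K,L,N} and {O}.
Split {A,B,G,H,I,K,L,N} by δ(·,p) → {A,B,G,H,K,L,N} and {I}.
On input p, block {A,B,G,H,K,L,N} splits into {B,G,H,K,L} and {A,N}.
On input p, block {B,G,H,K,L} splits into {G,H,K,L} and {B}.
Refine {G,H,K,L} on symbol q: members go to different blocks, giving {G,K} and {H} and {L}.
The partition is now stable with 8 blocks: {D,M} | {G,K} | {O} | {I} | {A,N} | {B} | {H} | {L}.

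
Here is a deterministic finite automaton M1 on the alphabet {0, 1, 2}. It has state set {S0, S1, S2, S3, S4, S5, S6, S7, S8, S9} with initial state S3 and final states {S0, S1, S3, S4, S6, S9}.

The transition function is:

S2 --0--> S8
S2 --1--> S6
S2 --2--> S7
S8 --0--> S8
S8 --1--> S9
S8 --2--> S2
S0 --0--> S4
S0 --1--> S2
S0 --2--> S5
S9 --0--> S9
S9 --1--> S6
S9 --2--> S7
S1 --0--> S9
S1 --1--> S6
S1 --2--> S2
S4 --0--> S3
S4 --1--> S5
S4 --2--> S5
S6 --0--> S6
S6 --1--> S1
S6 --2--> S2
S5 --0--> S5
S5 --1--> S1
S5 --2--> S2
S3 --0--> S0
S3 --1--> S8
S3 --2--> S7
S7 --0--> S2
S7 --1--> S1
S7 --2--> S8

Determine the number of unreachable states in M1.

0

A breadth-first search from the start state visits every state.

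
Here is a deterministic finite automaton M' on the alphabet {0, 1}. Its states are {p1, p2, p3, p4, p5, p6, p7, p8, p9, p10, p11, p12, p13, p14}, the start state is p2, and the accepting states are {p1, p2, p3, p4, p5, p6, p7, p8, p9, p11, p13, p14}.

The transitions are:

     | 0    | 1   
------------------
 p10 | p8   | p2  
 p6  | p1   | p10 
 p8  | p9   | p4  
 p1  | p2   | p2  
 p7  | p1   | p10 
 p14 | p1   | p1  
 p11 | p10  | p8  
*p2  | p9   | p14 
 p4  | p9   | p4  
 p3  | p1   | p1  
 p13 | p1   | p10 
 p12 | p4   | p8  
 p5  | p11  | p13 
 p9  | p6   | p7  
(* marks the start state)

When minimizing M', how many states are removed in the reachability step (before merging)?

No path from p2 leads to p3, p5, p11, p12, p13; the other 9 states are all reachable.

5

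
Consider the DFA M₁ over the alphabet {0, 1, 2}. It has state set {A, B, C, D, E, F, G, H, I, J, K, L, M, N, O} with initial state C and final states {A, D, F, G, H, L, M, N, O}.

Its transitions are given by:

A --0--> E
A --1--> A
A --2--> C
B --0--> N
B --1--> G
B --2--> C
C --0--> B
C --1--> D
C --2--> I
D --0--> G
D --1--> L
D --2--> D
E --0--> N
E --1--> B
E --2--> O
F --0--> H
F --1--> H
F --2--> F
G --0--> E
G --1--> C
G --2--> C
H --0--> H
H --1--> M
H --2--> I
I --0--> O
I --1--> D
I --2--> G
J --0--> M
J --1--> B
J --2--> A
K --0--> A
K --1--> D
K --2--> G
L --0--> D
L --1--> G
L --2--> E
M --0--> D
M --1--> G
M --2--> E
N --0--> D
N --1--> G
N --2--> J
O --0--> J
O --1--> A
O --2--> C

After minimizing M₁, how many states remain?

8

Reachable states from the start: {A,B,C,D,E,G,I,J,L,M,N,O}. Unreachable: {F,H,K} — drop them.
Initial partition by acceptance: {A,D,G,L,M,N,O} | {B,C,E,I,J}.
Split {A,D,G,L,M,N,O} by δ(·,0) → {D,L,M,N} and {A,G,O}.
On input 0, block {D,L,M,N} splits into {L,M,N} and {D}.
Refine {B,C,E,I,J} on symbol 0: members go to different blocks, giving {B,E,J} and {C} and {I}.
Split {B,E,J} by δ(·,1) → {E,J} and {B}.
On input 1, block {A,G,O} splits into {A,O} and {G}.
The partition is now stable with 8 blocks: {L,M,N} | {E,J} | {A,O} | {D} | {C} | {I} | {B} | {G}.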